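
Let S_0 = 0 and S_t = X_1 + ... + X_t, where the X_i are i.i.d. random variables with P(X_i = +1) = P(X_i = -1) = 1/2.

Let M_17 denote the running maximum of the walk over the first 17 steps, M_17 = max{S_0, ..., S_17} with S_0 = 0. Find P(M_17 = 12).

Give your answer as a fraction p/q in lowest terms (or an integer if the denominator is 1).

Answer: 17/16384

Derivation:
Let M_17 = max(S_0,...,S_17). Use the reflection principle: for j ≥ 1, #{paths with M_17 ≥ j} = #{S_17 ≥ j} + #{S_17 ≥ j+1}.
By reflection, #{M_17 ≥ 12} = #{S_17 ≥ 12} + #{S_17 ≥ 13} = 154 + 154 = 308.
#{M_17 ≥ 13} = #{S_17 ≥ 13} + #{S_17 ≥ 14} = 154 + 18 = 172.
#{M_17 = 12} = 308 - 172 = 136.
P(M_17 = 12) = 136/131072 = 17/16384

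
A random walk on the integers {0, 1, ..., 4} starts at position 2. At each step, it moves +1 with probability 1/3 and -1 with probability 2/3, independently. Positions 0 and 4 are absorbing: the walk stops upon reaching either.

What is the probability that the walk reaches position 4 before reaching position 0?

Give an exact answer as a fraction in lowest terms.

Answer: 1/5

Derivation:
Biased walk: p = 1/3, q = 2/3, r = q/p = 2
Gambler's ruin: P(hit 4 before 0 | start at 2) = (1 - r^a)/(1 - r^N)
r^2 = 4; r^4 = 16
P = (1 - 4) / (1 - 16) = -3 / -15 = 1/5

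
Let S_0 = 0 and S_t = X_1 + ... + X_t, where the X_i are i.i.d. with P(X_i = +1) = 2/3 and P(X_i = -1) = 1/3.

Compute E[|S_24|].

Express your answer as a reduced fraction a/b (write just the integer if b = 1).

S_24 takes values m ≡ 0 (mod 2) with |m| ≤ 24; P(S_24=m) = C(24,(24+m)/2) · (2/3)^((24+m)/2) · (1/3)^((24-m)/2).
Distribution: P(S=-24)=1/282429536481, P(S=-22)=16/94143178827, P(S=-20)=368/94143178827, P(S=-18)=16192/282429536481, P(S=-16)=56672/94143178827, P(S=-14)=453376/94143178827, P(S=-12)=8614144/282429536481, P(S=-10)=4922368/31381059609, P(S=-8)=20920064/31381059609, P(S=-6)=669442048/282429536481, P(S=-4)=669442048/94143178827, P(S=-2)=1704034304/94143178827, P(S=0)=11076222976/282429536481, P(S=2)=6816137216/94143178827, P(S=4)=10711072768/94143178827, P(S=6)=42844291072/282429536481, P(S=8)=5355536384/31381059609, P(S=10)=5040504832/31381059609, P(S=12)=35283533824/282429536481, P(S=14)=7428112384/94143178827, P(S=16)=3714056192/94143178827, P(S=18)=4244635648/282429536481, P(S=20)=385875968/94143178827, P(S=22)=67108864/94143178827, P(S=24)=16777216/282429536481
E[|S_24|] = Σ_m |m|·P(S_24=m) = 769378008488/94143178827

Answer: 769378008488/94143178827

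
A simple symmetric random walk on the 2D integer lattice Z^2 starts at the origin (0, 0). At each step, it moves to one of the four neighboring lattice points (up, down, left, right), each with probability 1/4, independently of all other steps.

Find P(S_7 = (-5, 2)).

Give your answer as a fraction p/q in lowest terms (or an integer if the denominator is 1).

Let h be the number of horizontal steps (so 7-h are vertical). To end at (-5,2) need (h-5)/2 right-steps and ((7-h)+2)/2 up-steps.
Sum over h with 5 ≤ h ≤ 5, h ≡ 1 (mod 2), 7-h ≡ 0 (mod 2):
h=5: C(7,5)·C(5,0)·C(2,2) = 21·1·1 = 21
Total favorable: 21
Total paths: 4^7 = 16384
P = 21/16384 = 21/16384

Answer: 21/16384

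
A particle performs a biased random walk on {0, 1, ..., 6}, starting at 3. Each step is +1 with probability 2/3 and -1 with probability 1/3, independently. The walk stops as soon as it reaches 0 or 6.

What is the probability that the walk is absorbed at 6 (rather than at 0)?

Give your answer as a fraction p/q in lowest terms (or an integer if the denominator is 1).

Biased walk: p = 2/3, q = 1/3, r = q/p = 1/2
Gambler's ruin: P(hit 6 before 0 | start at 3) = (1 - r^a)/(1 - r^N)
r^3 = 1/8; r^6 = 1/64
P = (1 - 1/8) / (1 - 1/64) = 7/8 / 63/64 = 8/9

Answer: 8/9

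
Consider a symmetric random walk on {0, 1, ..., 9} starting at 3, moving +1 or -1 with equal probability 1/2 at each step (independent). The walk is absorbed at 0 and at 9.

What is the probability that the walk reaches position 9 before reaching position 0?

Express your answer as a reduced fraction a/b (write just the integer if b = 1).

Symmetric walk (p = 1/2): the harmonic-function argument gives P(hit 9 before 0 | start at 3) = a/N.
P = 3/9 = 1/3

Answer: 1/3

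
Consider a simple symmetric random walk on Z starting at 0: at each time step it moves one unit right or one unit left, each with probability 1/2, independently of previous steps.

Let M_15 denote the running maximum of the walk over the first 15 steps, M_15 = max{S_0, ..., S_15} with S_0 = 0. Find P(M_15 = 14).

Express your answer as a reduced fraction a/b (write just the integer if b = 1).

Answer: 1/32768

Derivation:
Let M_15 = max(S_0,...,S_15). Use the reflection principle: for j ≥ 1, #{paths with M_15 ≥ j} = #{S_15 ≥ j} + #{S_15 ≥ j+1}.
By reflection, #{M_15 ≥ 14} = #{S_15 ≥ 14} + #{S_15 ≥ 15} = 1 + 1 = 2.
#{M_15 ≥ 15} = #{S_15 ≥ 15} + #{S_15 ≥ 16} = 1 + 0 = 1.
#{M_15 = 14} = 2 - 1 = 1.
P(M_15 = 14) = 1/32768 = 1/32768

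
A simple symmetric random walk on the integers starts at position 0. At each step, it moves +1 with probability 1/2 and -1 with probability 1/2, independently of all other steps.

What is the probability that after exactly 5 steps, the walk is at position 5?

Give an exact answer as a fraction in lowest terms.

Answer: 1/32

Derivation:
To reach position 5 after 5 steps: need 5 steps of +1 and 0 of -1.
Favorable paths: C(5,5) = 1
Total paths: 2^5 = 32
P = 1/32 = 1/32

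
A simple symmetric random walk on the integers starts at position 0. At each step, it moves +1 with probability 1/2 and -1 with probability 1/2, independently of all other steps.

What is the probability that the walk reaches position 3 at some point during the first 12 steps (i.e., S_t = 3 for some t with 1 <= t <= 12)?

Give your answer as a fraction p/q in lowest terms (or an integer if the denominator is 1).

Answer: 397/1024

Derivation:
Count via complement. Let g(t,s) = #length-t paths at position s with S_1..S_t all ≠ 3.
g(t,s) = g(t-1,s-1) + g(t-1,s+1) for s ≠ 3; g(t,3) = 0.
t=0: g(0,0)=1
t=1: g(1,-1)=1 g(1,1)=1
t=2: g(2,-2)=1 g(2,0)=2 g(2,2)=1
t=3: g(3,-3)=1 g(3,-1)=3 g(3,1)=3
t=4: g(4,-4)=1 g(4,-2)=4 g(4,0)=6 g(4,2)=3
t=5: g(5,-5)=1 g(5,-3)=5 g(5,-1)=10 g(5,1)=9
t=6: g(6,-6)=1 g(6,-4)=6 g(6,-2)=15 g(6,0)=19 g(6,2)=9
t=7: g(7,-7)=1 g(7,-5)=7 g(7,-3)=21 g(7,-1)=34 g(7,1)=28
t=8: g(8,-8)=1 g(8,-6)=8 g(8,-4)=28 g(8,-2)=55 g(8,0)=62 g(8,2)=28
t=9: g(9,-9)=1 g(9,-7)=9 g(9,-5)=36 g(9,-3)=83 g(9,-1)=117 g(9,1)=90
t=10: g(10,-10)=1 g(10,-8)=10 g(10,-6)=45 g(10,-4)=119 g(10,-2)=200 g(10,0)=207 g(10,2)=90
t=11: g(11,-11)=1 g(11,-9)=11 g(11,-7)=55 g(11,-5)=164 g(11,-3)=319 g(11,-1)=407 g(11,1)=297
t=12: g(12,-12)=1 g(12,-10)=12 g(12,-8)=66 g(12,-6)=219 g(12,-4)=483 g(12,-2)=726 g(12,0)=704 g(12,2)=297
Paths never hitting 3: Σ_s g(12,s) = 2508
Paths hitting 3: 2^12 - 2508 = 1588
P = 1588/4096 = 397/1024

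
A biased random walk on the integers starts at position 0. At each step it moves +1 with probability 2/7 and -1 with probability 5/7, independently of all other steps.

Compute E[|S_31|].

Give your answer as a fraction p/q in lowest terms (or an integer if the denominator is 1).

S_31 takes values m ≡ 1 (mod 2) with |m| ≤ 31; P(S_31=m) = C(31,(31+m)/2) · (2/7)^((31+m)/2) · (5/7)^((31-m)/2).
Distribution: P(S=-31)=4656612873077392578125/157775382034845806615042743, P(S=-29)=57741999626159667968750/157775382034845806615042743, P(S=-27)=346451997756958007812500/157775382034845806615042743, P(S=-25)=1339614391326904296875000/157775382034845806615042743, P(S=-23)=535845756530761718750000/22539340290692258087863249, P(S=-21)=1157426834106445312500000/22539340290692258087863249, P(S=-19)=2006206512451171875000000/22539340290692258087863249, P(S=-17)=20062065124511718750000000/157775382034845806615042743, P(S=-15)=24074478149414062500000000/157775382034845806615042743, P(S=-13)=24609466552734375000000000/157775382034845806615042743, P(S=-11)=21656330566406250000000000/157775382034845806615042743, P(S=-9)=2362508789062500000000000/22539340290692258087863249, P(S=-7)=1575005859375000000000000/22539340290692258087863249, P(S=-5)=920772656250000000000000/22539340290692258087863249, P(S=-3)=3314781562500000000000000/157775382034845806615042743, P(S=-1)=1502700975000000000000000/157775382034845806615042743, P(S=1)=601080390000000000000000/157775382034845806615042743, P(S=3)=212146020000000000000000/157775382034845806615042743, P(S=5)=9428712000000000000000/22539340290692258087863249, P(S=7)=2580489600000000000000/22539340290692258087863249, P(S=9)=619317504000000000000/22539340290692258087863249, P(S=11)=908332339200000000000/157775382034845806615042743, P(S=13)=165151334400000000000/157775382034845806615042743, P(S=15)=25849774080000000000/157775382034845806615042743, P(S=17)=3446636544000000000/157775382034845806615042743, P(S=19)=55146184704000000/22539340290692258087863249, P(S=21)=5090417049600000/22539340290692258087863249, P(S=23)=377067929600000/22539340290692258087863249, P(S=25)=150827171840000/157775382034845806615042743, P(S=27)=6241124352000/157775382034845806615042743, P(S=29)=166429982720/157775382034845806615042743, P(S=31)=2147483648/157775382034845806615042743
E[|S_31|] = Σ_m |m|·P(S_31=m) = 299949971711496782962696299/22539340290692258087863249

Answer: 299949971711496782962696299/22539340290692258087863249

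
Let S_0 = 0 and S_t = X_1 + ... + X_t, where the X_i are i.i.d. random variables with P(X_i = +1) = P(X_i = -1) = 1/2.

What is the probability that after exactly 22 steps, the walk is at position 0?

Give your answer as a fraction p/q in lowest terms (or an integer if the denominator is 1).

Answer: 88179/524288

Derivation:
To return to 0 after 22 steps: need exactly 11 steps of +1 and 11 of -1.
Favorable paths: C(22,11) = 705432
Total paths: 2^22 = 4194304
P = 705432/4194304 = 88179/524288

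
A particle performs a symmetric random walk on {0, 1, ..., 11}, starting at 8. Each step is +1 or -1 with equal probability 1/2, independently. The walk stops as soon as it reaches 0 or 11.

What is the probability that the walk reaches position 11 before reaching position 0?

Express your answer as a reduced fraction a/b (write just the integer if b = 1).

Symmetric walk (p = 1/2): the harmonic-function argument gives P(hit 11 before 0 | start at 8) = a/N.
P = 8/11 = 8/11

Answer: 8/11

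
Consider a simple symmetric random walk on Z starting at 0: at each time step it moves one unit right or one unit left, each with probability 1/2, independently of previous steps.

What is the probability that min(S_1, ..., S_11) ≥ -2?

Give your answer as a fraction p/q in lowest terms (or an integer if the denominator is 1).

Let f(t,s) = #length-t paths at position s with S_1..S_t all ≥ -2.
f(t,s) = f(t-1,s-1) + f(t-1,s+1) for s ≥ -2; f(t,s) = 0 for s < -2.
t=0: f(0,0)=1
t=1: f(1,-1)=1 f(1,1)=1
t=2: f(2,-2)=1 f(2,0)=2 f(2,2)=1
t=3: f(3,-1)=3 f(3,1)=3 f(3,3)=1
t=4: f(4,-2)=3 f(4,0)=6 f(4,2)=4 f(4,4)=1
t=5: f(5,-1)=9 f(5,1)=10 f(5,3)=5 f(5,5)=1
t=6: f(6,-2)=9 f(6,0)=19 f(6,2)=15 f(6,4)=6 f(6,6)=1
t=7: f(7,-1)=28 f(7,1)=34 f(7,3)=21 f(7,5)=7 f(7,7)=1
t=8: f(8,-2)=28 f(8,0)=62 f(8,2)=55 f(8,4)=28 f(8,6)=8 f(8,8)=1
t=9: f(9,-1)=90 f(9,1)=117 f(9,3)=83 f(9,5)=36 f(9,7)=9 f(9,9)=1
t=10: f(10,-2)=90 f(10,0)=207 f(10,2)=200 f(10,4)=119 f(10,6)=45 f(10,8)=10 f(10,10)=1
t=11: f(11,-1)=297 f(11,1)=407 f(11,3)=319 f(11,5)=164 f(11,7)=55 f(11,9)=11 f(11,11)=1
Σ_s f(11,s) = 1254
P = 1254/2048 = 627/1024

Answer: 627/1024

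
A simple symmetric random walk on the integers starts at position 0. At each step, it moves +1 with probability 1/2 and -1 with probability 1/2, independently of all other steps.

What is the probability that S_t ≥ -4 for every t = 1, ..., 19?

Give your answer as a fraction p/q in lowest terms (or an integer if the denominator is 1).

Let f(t,s) = #length-t paths at position s with S_1..S_t all ≥ -4.
f(t,s) = f(t-1,s-1) + f(t-1,s+1) for s ≥ -4; f(t,s) = 0 for s < -4.
t=0: f(0,0)=1
t=1: f(1,-1)=1 f(1,1)=1
t=2: f(2,-2)=1 f(2,0)=2 f(2,2)=1
t=3: f(3,-3)=1 f(3,-1)=3 f(3,1)=3 f(3,3)=1
t=4: f(4,-4)=1 f(4,-2)=4 f(4,0)=6 f(4,2)=4 f(4,4)=1
t=5: f(5,-3)=5 f(5,-1)=10 f(5,1)=10 f(5,3)=5 f(5,5)=1
t=6: f(6,-4)=5 f(6,-2)=15 f(6,0)=20 f(6,2)=15 f(6,4)=6 f(6,6)=1
t=7: f(7,-3)=20 f(7,-1)=35 f(7,1)=35 f(7,3)=21 f(7,5)=7 f(7,7)=1
t=8: f(8,-4)=20 f(8,-2)=55 f(8,0)=70 f(8,2)=56 f(8,4)=28 f(8,6)=8 f(8,8)=1
t=9: f(9,-3)=75 f(9,-1)=125 f(9,1)=126 f(9,3)=84 f(9,5)=36 f(9,7)=9 f(9,9)=1
t=10: f(10,-4)=75 f(10,-2)=200 f(10,0)=251 f(10,2)=210 f(10,4)=120 f(10,6)=45 f(10,8)=10 f(10,10)=1
t=11: f(11,-3)=275 f(11,-1)=451 f(11,1)=461 f(11,3)=330 f(11,5)=165 f(11,7)=55 f(11,9)=11 f(11,11)=1
t=12: f(12,-4)=275 f(12,-2)=726 f(12,0)=912 f(12,2)=791 f(12,4)=495 f(12,6)=220 f(12,8)=66 f(12,10)=12 f(12,12)=1
t=13: f(13,-3)=1001 f(13,-1)=1638 f(13,1)=1703 f(13,3)=1286 f(13,5)=715 f(13,7)=286 f(13,9)=78 f(13,11)=13 f(13,13)=1
t=14: f(14,-4)=1001 f(14,-2)=2639 f(14,0)=3341 f(14,2)=2989 f(14,4)=2001 f(14,6)=1001 f(14,8)=364 f(14,10)=91 f(14,12)=14 f(14,14)=1
t=15: f(15,-3)=3640 f(15,-1)=5980 f(15,1)=6330 f(15,3)=4990 f(15,5)=3002 f(15,7)=1365 f(15,9)=455 f(15,11)=105 f(15,13)=15 f(15,15)=1
t=16: f(16,-4)=3640 f(16,-2)=9620 f(16,0)=12310 f(16,2)=11320 f(16,4)=7992 f(16,6)=4367 f(16,8)=1820 f(16,10)=560 f(16,12)=120 f(16,14)=16 f(16,16)=1
t=17: f(17,-3)=13260 f(17,-1)=21930 f(17,1)=23630 f(17,3)=19312 f(17,5)=12359 f(17,7)=6187 f(17,9)=2380 f(17,11)=680 f(17,13)=136 f(17,15)=17 f(17,17)=1
t=18: f(18,-4)=13260 f(18,-2)=35190 f(18,0)=45560 f(18,2)=42942 f(18,4)=31671 f(18,6)=18546 f(18,8)=8567 f(18,10)=3060 f(18,12)=816 f(18,14)=153 f(18,16)=18 f(18,18)=1
t=19: f(19,-3)=48450 f(19,-1)=80750 f(19,1)=88502 f(19,3)=74613 f(19,5)=50217 f(19,7)=27113 f(19,9)=11627 f(19,11)=3876 f(19,13)=969 f(19,15)=171 f(19,17)=19 f(19,19)=1
Σ_s f(19,s) = 386308
P = 386308/524288 = 96577/131072

Answer: 96577/131072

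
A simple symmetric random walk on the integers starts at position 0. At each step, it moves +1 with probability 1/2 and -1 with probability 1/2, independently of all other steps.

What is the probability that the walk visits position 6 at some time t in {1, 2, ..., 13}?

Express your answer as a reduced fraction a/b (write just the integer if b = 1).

Answer: 189/2048

Derivation:
Count via complement. Let g(t,s) = #length-t paths at position s with S_1..S_t all ≠ 6.
g(t,s) = g(t-1,s-1) + g(t-1,s+1) for s ≠ 6; g(t,6) = 0.
t=0: g(0,0)=1
t=1: g(1,-1)=1 g(1,1)=1
t=2: g(2,-2)=1 g(2,0)=2 g(2,2)=1
t=3: g(3,-3)=1 g(3,-1)=3 g(3,1)=3 g(3,3)=1
t=4: g(4,-4)=1 g(4,-2)=4 g(4,0)=6 g(4,2)=4 g(4,4)=1
t=5: g(5,-5)=1 g(5,-3)=5 g(5,-1)=10 g(5,1)=10 g(5,3)=5 g(5,5)=1
t=6: g(6,-6)=1 g(6,-4)=6 g(6,-2)=15 g(6,0)=20 g(6,2)=15 g(6,4)=6
t=7: g(7,-7)=1 g(7,-5)=7 g(7,-3)=21 g(7,-1)=35 g(7,1)=35 g(7,3)=21 g(7,5)=6
t=8: g(8,-8)=1 g(8,-6)=8 g(8,-4)=28 g(8,-2)=56 g(8,0)=70 g(8,2)=56 g(8,4)=27
t=9: g(9,-9)=1 g(9,-7)=9 g(9,-5)=36 g(9,-3)=84 g(9,-1)=126 g(9,1)=126 g(9,3)=83 g(9,5)=27
t=10: g(10,-10)=1 g(10,-8)=10 g(10,-6)=45 g(10,-4)=120 g(10,-2)=210 g(10,0)=252 g(10,2)=209 g(10,4)=110
t=11: g(11,-11)=1 g(11,-9)=11 g(11,-7)=55 g(11,-5)=165 g(11,-3)=330 g(11,-1)=462 g(11,1)=461 g(11,3)=319 g(11,5)=110
t=12: g(12,-12)=1 g(12,-10)=12 g(12,-8)=66 g(12,-6)=220 g(12,-4)=495 g(12,-2)=792 g(12,0)=923 g(12,2)=780 g(12,4)=429
t=13: g(13,-13)=1 g(13,-11)=13 g(13,-9)=78 g(13,-7)=286 g(13,-5)=715 g(13,-3)=1287 g(13,-1)=1715 g(13,1)=1703 g(13,3)=1209 g(13,5)=429
Paths never hitting 6: Σ_s g(13,s) = 7436
Paths hitting 6: 2^13 - 7436 = 756
P = 756/8192 = 189/2048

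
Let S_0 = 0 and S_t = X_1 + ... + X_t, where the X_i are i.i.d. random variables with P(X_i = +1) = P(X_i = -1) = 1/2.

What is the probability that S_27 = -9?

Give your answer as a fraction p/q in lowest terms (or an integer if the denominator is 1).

To reach position -9 after 27 steps: need 9 steps of +1 and 18 of -1.
Favorable paths: C(27,9) = 4686825
Total paths: 2^27 = 134217728
P = 4686825/134217728 = 4686825/134217728

Answer: 4686825/134217728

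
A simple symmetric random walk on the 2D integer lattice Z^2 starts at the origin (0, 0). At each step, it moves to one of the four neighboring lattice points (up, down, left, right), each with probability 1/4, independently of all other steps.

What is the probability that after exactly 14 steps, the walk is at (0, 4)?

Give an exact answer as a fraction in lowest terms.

Answer: 1002001/67108864

Derivation:
Let h be the number of horizontal steps (so 14-h are vertical). To end at (0,4) need (h+0)/2 right-steps and ((14-h)+4)/2 up-steps.
Sum over h with 0 ≤ h ≤ 10, h ≡ 0 (mod 2), 14-h ≡ 0 (mod 2):
h=0: C(14,0)·C(0,0)·C(14,9) = 1·1·2002 = 2002
h=2: C(14,2)·C(2,1)·C(12,8) = 91·2·495 = 90090
h=4: C(14,4)·C(4,2)·C(10,7) = 1001·6·120 = 720720
h=6: C(14,6)·C(6,3)·C(8,6) = 3003·20·28 = 1681680
h=8: C(14,8)·C(8,4)·C(6,5) = 3003·70·6 = 1261260
h=10: C(14,10)·C(10,5)·C(4,4) = 1001·252·1 = 252252
Total favorable: 4008004
Total paths: 4^14 = 268435456
P = 4008004/268435456 = 1002001/67108864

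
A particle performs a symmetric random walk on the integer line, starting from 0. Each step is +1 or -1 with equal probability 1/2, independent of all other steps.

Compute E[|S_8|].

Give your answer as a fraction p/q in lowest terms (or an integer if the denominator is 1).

Answer: 35/16

Derivation:
S_8 takes values m ≡ 0 (mod 2) with |m| ≤ 8; P(S_8=m) = C(8,(8+m)/2)/2^8.
Total paths: 2^8 = 256
Distribution: P(S=-8)=1/256, P(S=-6)=8/256, P(S=-4)=28/256, P(S=-2)=56/256, P(S=0)=70/256, P(S=2)=56/256, P(S=4)=28/256, P(S=6)=8/256, P(S=8)=1/256
E[|S_8|] = Σ_m |m|·P(S_8=m) = 560/256 = 35/16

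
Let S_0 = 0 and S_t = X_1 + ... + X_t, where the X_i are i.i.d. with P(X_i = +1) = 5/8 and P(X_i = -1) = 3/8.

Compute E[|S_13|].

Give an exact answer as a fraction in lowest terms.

Answer: 68338784527/17179869184

Derivation:
S_13 takes values m ≡ 1 (mod 2) with |m| ≤ 13; P(S_13=m) = C(13,(13+m)/2) · (5/8)^((13+m)/2) · (3/8)^((13-m)/2).
Distribution: P(S=-13)=1594323/549755813888, P(S=-11)=34543665/549755813888, P(S=-9)=172718325/274877906944, P(S=-7)=1055500875/274877906944, P(S=-5)=8795840625/549755813888, P(S=-3)=26387521875/549755813888, P(S=-1)=14659734375/137438953472, P(S=1)=24432890625/137438953472, P(S=3)=122164453125/549755813888, P(S=5)=113115234375/549755813888, P(S=7)=37705078125/274877906944, P(S=9)=17138671875/274877906944, P(S=11)=9521484375/549755813888, P(S=13)=1220703125/549755813888
E[|S_13|] = Σ_m |m|·P(S_13=m) = 68338784527/17179869184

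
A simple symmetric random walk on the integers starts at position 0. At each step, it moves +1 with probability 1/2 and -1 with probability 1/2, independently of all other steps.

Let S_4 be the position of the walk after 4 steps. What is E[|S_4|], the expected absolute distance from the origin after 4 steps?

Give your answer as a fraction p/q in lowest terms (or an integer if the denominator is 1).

Answer: 3/2

Derivation:
S_4 takes values m ≡ 0 (mod 2) with |m| ≤ 4; P(S_4=m) = C(4,(4+m)/2)/2^4.
Total paths: 2^4 = 16
Distribution: P(S=-4)=1/16, P(S=-2)=4/16, P(S=0)=6/16, P(S=2)=4/16, P(S=4)=1/16
E[|S_4|] = Σ_m |m|·P(S_4=m) = 24/16 = 3/2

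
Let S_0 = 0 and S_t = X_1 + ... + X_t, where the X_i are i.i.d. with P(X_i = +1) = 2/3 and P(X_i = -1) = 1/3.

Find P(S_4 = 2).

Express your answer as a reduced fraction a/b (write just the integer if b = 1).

To reach position 2 after 4 steps: need 3 steps of +1 and 1 step of -1.
Number of such sequences: C(4,3) = 4
Each has probability (2/3)^3 · (1/3)^1 = 8/81
P = 4 · 8/81 = 32/81

Answer: 32/81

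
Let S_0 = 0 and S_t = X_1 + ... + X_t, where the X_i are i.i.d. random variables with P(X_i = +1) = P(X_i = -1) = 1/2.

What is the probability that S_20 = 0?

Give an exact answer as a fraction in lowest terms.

Answer: 46189/262144

Derivation:
To return to 0 after 20 steps: need exactly 10 steps of +1 and 10 of -1.
Favorable paths: C(20,10) = 184756
Total paths: 2^20 = 1048576
P = 184756/1048576 = 46189/262144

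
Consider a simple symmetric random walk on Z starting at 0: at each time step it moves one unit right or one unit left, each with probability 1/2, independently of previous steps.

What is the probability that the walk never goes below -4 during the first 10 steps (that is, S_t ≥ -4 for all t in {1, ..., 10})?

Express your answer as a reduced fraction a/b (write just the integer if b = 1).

Answer: 57/64

Derivation:
Let f(t,s) = #length-t paths at position s with S_1..S_t all ≥ -4.
f(t,s) = f(t-1,s-1) + f(t-1,s+1) for s ≥ -4; f(t,s) = 0 for s < -4.
t=0: f(0,0)=1
t=1: f(1,-1)=1 f(1,1)=1
t=2: f(2,-2)=1 f(2,0)=2 f(2,2)=1
t=3: f(3,-3)=1 f(3,-1)=3 f(3,1)=3 f(3,3)=1
t=4: f(4,-4)=1 f(4,-2)=4 f(4,0)=6 f(4,2)=4 f(4,4)=1
t=5: f(5,-3)=5 f(5,-1)=10 f(5,1)=10 f(5,3)=5 f(5,5)=1
t=6: f(6,-4)=5 f(6,-2)=15 f(6,0)=20 f(6,2)=15 f(6,4)=6 f(6,6)=1
t=7: f(7,-3)=20 f(7,-1)=35 f(7,1)=35 f(7,3)=21 f(7,5)=7 f(7,7)=1
t=8: f(8,-4)=20 f(8,-2)=55 f(8,0)=70 f(8,2)=56 f(8,4)=28 f(8,6)=8 f(8,8)=1
t=9: f(9,-3)=75 f(9,-1)=125 f(9,1)=126 f(9,3)=84 f(9,5)=36 f(9,7)=9 f(9,9)=1
t=10: f(10,-4)=75 f(10,-2)=200 f(10,0)=251 f(10,2)=210 f(10,4)=120 f(10,6)=45 f(10,8)=10 f(10,10)=1
Σ_s f(10,s) = 912
P = 912/1024 = 57/64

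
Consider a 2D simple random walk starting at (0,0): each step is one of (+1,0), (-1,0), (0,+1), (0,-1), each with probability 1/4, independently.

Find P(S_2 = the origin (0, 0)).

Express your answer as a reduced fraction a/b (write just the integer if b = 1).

Answer: 1/4

Derivation:
Let h be the number of horizontal steps (so 2-h are vertical). To end at (0,0) need (h+0)/2 right-steps and ((2-h)+0)/2 up-steps.
Sum over h with 0 ≤ h ≤ 2, h ≡ 0 (mod 2), 2-h ≡ 0 (mod 2):
h=0: C(2,0)·C(0,0)·C(2,1) = 1·1·2 = 2
h=2: C(2,2)·C(2,1)·C(0,0) = 1·2·1 = 2
Total favorable: 4
Total paths: 4^2 = 16
P = 4/16 = 1/4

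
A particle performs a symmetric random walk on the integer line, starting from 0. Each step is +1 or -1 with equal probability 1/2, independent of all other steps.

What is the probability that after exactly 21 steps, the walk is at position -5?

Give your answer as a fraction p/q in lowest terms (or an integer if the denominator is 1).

Answer: 101745/1048576

Derivation:
To reach position -5 after 21 steps: need 8 steps of +1 and 13 of -1.
Favorable paths: C(21,8) = 203490
Total paths: 2^21 = 2097152
P = 203490/2097152 = 101745/1048576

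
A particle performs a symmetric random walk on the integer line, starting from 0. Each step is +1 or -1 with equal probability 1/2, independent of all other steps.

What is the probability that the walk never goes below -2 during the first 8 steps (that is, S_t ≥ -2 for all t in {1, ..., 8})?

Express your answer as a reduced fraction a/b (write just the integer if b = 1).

Answer: 91/128

Derivation:
Let f(t,s) = #length-t paths at position s with S_1..S_t all ≥ -2.
f(t,s) = f(t-1,s-1) + f(t-1,s+1) for s ≥ -2; f(t,s) = 0 for s < -2.
t=0: f(0,0)=1
t=1: f(1,-1)=1 f(1,1)=1
t=2: f(2,-2)=1 f(2,0)=2 f(2,2)=1
t=3: f(3,-1)=3 f(3,1)=3 f(3,3)=1
t=4: f(4,-2)=3 f(4,0)=6 f(4,2)=4 f(4,4)=1
t=5: f(5,-1)=9 f(5,1)=10 f(5,3)=5 f(5,5)=1
t=6: f(6,-2)=9 f(6,0)=19 f(6,2)=15 f(6,4)=6 f(6,6)=1
t=7: f(7,-1)=28 f(7,1)=34 f(7,3)=21 f(7,5)=7 f(7,7)=1
t=8: f(8,-2)=28 f(8,0)=62 f(8,2)=55 f(8,4)=28 f(8,6)=8 f(8,8)=1
Σ_s f(8,s) = 182
P = 182/256 = 91/128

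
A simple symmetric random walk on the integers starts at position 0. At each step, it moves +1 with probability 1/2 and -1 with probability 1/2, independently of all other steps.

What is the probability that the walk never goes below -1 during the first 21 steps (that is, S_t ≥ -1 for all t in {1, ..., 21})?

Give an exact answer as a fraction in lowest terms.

Let f(t,s) = #length-t paths at position s with S_1..S_t all ≥ -1.
f(t,s) = f(t-1,s-1) + f(t-1,s+1) for s ≥ -1; f(t,s) = 0 for s < -1.
t=0: f(0,0)=1
t=1: f(1,-1)=1 f(1,1)=1
t=2: f(2,0)=2 f(2,2)=1
t=3: f(3,-1)=2 f(3,1)=3 f(3,3)=1
t=4: f(4,0)=5 f(4,2)=4 f(4,4)=1
t=5: f(5,-1)=5 f(5,1)=9 f(5,3)=5 f(5,5)=1
t=6: f(6,0)=14 f(6,2)=14 f(6,4)=6 f(6,6)=1
t=7: f(7,-1)=14 f(7,1)=28 f(7,3)=20 f(7,5)=7 f(7,7)=1
t=8: f(8,0)=42 f(8,2)=48 f(8,4)=27 f(8,6)=8 f(8,8)=1
t=9: f(9,-1)=42 f(9,1)=90 f(9,3)=75 f(9,5)=35 f(9,7)=9 f(9,9)=1
t=10: f(10,0)=132 f(10,2)=165 f(10,4)=110 f(10,6)=44 f(10,8)=10 f(10,10)=1
t=11: f(11,-1)=132 f(11,1)=297 f(11,3)=275 f(11,5)=154 f(11,7)=54 f(11,9)=11 f(11,11)=1
t=12: f(12,0)=429 f(12,2)=572 f(12,4)=429 f(12,6)=208 f(12,8)=65 f(12,10)=12 f(12,12)=1
t=13: f(13,-1)=429 f(13,1)=1001 f(13,3)=1001 f(13,5)=637 f(13,7)=273 f(13,9)=77 f(13,11)=13 f(13,13)=1
t=14: f(14,0)=1430 f(14,2)=2002 f(14,4)=1638 f(14,6)=910 f(14,8)=350 f(14,10)=90 f(14,12)=14 f(14,14)=1
t=15: f(15,-1)=1430 f(15,1)=3432 f(15,3)=3640 f(15,5)=2548 f(15,7)=1260 f(15,9)=440 f(15,11)=104 f(15,13)=15 f(15,15)=1
t=16: f(16,0)=4862 f(16,2)=7072 f(16,4)=6188 f(16,6)=3808 f(16,8)=1700 f(16,10)=544 f(16,12)=119 f(16,14)=16 f(16,16)=1
t=17: f(17,-1)=4862 f(17,1)=11934 f(17,3)=13260 f(17,5)=9996 f(17,7)=5508 f(17,9)=2244 f(17,11)=663 f(17,13)=135 f(17,15)=17 f(17,17)=1
t=18: f(18,0)=16796 f(18,2)=25194 f(18,4)=23256 f(18,6)=15504 f(18,8)=7752 f(18,10)=2907 f(18,12)=798 f(18,14)=152 f(18,16)=18 f(18,18)=1
t=19: f(19,-1)=16796 f(19,1)=41990 f(19,3)=48450 f(19,5)=38760 f(19,7)=23256 f(19,9)=10659 f(19,11)=3705 f(19,13)=950 f(19,15)=170 f(19,17)=19 f(19,19)=1
t=20: f(20,0)=58786 f(20,2)=90440 f(20,4)=87210 f(20,6)=62016 f(20,8)=33915 f(20,10)=14364 f(20,12)=4655 f(20,14)=1120 f(20,16)=189 f(20,18)=20 f(20,20)=1
t=21: f(21,-1)=58786 f(21,1)=149226 f(21,3)=177650 f(21,5)=149226 f(21,7)=95931 f(21,9)=48279 f(21,11)=19019 f(21,13)=5775 f(21,15)=1309 f(21,17)=209 f(21,19)=21 f(21,21)=1
Σ_s f(21,s) = 705432
P = 705432/2097152 = 88179/262144

Answer: 88179/262144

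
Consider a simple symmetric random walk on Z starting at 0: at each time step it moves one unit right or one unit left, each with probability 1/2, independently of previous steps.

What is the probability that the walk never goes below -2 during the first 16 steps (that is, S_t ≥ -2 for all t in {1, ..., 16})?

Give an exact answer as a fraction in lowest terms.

Let f(t,s) = #length-t paths at position s with S_1..S_t all ≥ -2.
f(t,s) = f(t-1,s-1) + f(t-1,s+1) for s ≥ -2; f(t,s) = 0 for s < -2.
t=0: f(0,0)=1
t=1: f(1,-1)=1 f(1,1)=1
t=2: f(2,-2)=1 f(2,0)=2 f(2,2)=1
t=3: f(3,-1)=3 f(3,1)=3 f(3,3)=1
t=4: f(4,-2)=3 f(4,0)=6 f(4,2)=4 f(4,4)=1
t=5: f(5,-1)=9 f(5,1)=10 f(5,3)=5 f(5,5)=1
t=6: f(6,-2)=9 f(6,0)=19 f(6,2)=15 f(6,4)=6 f(6,6)=1
t=7: f(7,-1)=28 f(7,1)=34 f(7,3)=21 f(7,5)=7 f(7,7)=1
t=8: f(8,-2)=28 f(8,0)=62 f(8,2)=55 f(8,4)=28 f(8,6)=8 f(8,8)=1
t=9: f(9,-1)=90 f(9,1)=117 f(9,3)=83 f(9,5)=36 f(9,7)=9 f(9,9)=1
t=10: f(10,-2)=90 f(10,0)=207 f(10,2)=200 f(10,4)=119 f(10,6)=45 f(10,8)=10 f(10,10)=1
t=11: f(11,-1)=297 f(11,1)=407 f(11,3)=319 f(11,5)=164 f(11,7)=55 f(11,9)=11 f(11,11)=1
t=12: f(12,-2)=297 f(12,0)=704 f(12,2)=726 f(12,4)=483 f(12,6)=219 f(12,8)=66 f(12,10)=12 f(12,12)=1
t=13: f(13,-1)=1001 f(13,1)=1430 f(13,3)=1209 f(13,5)=702 f(13,7)=285 f(13,9)=78 f(13,11)=13 f(13,13)=1
t=14: f(14,-2)=1001 f(14,0)=2431 f(14,2)=2639 f(14,4)=1911 f(14,6)=987 f(14,8)=363 f(14,10)=91 f(14,12)=14 f(14,14)=1
t=15: f(15,-1)=3432 f(15,1)=5070 f(15,3)=4550 f(15,5)=2898 f(15,7)=1350 f(15,9)=454 f(15,11)=105 f(15,13)=15 f(15,15)=1
t=16: f(16,-2)=3432 f(16,0)=8502 f(16,2)=9620 f(16,4)=7448 f(16,6)=4248 f(16,8)=1804 f(16,10)=559 f(16,12)=120 f(16,14)=16 f(16,16)=1
Σ_s f(16,s) = 35750
P = 35750/65536 = 17875/32768

Answer: 17875/32768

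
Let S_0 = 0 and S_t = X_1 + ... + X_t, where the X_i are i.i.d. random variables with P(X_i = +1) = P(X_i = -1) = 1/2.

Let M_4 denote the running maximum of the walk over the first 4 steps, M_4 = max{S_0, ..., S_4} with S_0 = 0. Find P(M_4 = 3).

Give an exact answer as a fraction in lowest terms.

Answer: 1/16

Derivation:
Let M_4 = max(S_0,...,S_4). Use the reflection principle: for j ≥ 1, #{paths with M_4 ≥ j} = #{S_4 ≥ j} + #{S_4 ≥ j+1}.
By reflection, #{M_4 ≥ 3} = #{S_4 ≥ 3} + #{S_4 ≥ 4} = 1 + 1 = 2.
#{M_4 ≥ 4} = #{S_4 ≥ 4} + #{S_4 ≥ 5} = 1 + 0 = 1.
#{M_4 = 3} = 2 - 1 = 1.
P(M_4 = 3) = 1/16 = 1/16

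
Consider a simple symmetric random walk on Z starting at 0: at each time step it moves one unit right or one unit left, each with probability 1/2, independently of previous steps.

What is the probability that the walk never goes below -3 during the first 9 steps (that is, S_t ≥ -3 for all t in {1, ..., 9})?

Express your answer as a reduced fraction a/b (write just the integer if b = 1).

Let f(t,s) = #length-t paths at position s with S_1..S_t all ≥ -3.
f(t,s) = f(t-1,s-1) + f(t-1,s+1) for s ≥ -3; f(t,s) = 0 for s < -3.
t=0: f(0,0)=1
t=1: f(1,-1)=1 f(1,1)=1
t=2: f(2,-2)=1 f(2,0)=2 f(2,2)=1
t=3: f(3,-3)=1 f(3,-1)=3 f(3,1)=3 f(3,3)=1
t=4: f(4,-2)=4 f(4,0)=6 f(4,2)=4 f(4,4)=1
t=5: f(5,-3)=4 f(5,-1)=10 f(5,1)=10 f(5,3)=5 f(5,5)=1
t=6: f(6,-2)=14 f(6,0)=20 f(6,2)=15 f(6,4)=6 f(6,6)=1
t=7: f(7,-3)=14 f(7,-1)=34 f(7,1)=35 f(7,3)=21 f(7,5)=7 f(7,7)=1
t=8: f(8,-2)=48 f(8,0)=69 f(8,2)=56 f(8,4)=28 f(8,6)=8 f(8,8)=1
t=9: f(9,-3)=48 f(9,-1)=117 f(9,1)=125 f(9,3)=84 f(9,5)=36 f(9,7)=9 f(9,9)=1
Σ_s f(9,s) = 420
P = 420/512 = 105/128

Answer: 105/128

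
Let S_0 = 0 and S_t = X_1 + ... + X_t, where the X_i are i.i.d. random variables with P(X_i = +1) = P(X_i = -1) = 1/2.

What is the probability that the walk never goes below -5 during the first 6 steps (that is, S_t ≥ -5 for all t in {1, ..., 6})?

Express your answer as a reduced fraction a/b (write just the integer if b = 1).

Let f(t,s) = #length-t paths at position s with S_1..S_t all ≥ -5.
f(t,s) = f(t-1,s-1) + f(t-1,s+1) for s ≥ -5; f(t,s) = 0 for s < -5.
t=0: f(0,0)=1
t=1: f(1,-1)=1 f(1,1)=1
t=2: f(2,-2)=1 f(2,0)=2 f(2,2)=1
t=3: f(3,-3)=1 f(3,-1)=3 f(3,1)=3 f(3,3)=1
t=4: f(4,-4)=1 f(4,-2)=4 f(4,0)=6 f(4,2)=4 f(4,4)=1
t=5: f(5,-5)=1 f(5,-3)=5 f(5,-1)=10 f(5,1)=10 f(5,3)=5 f(5,5)=1
t=6: f(6,-4)=6 f(6,-2)=15 f(6,0)=20 f(6,2)=15 f(6,4)=6 f(6,6)=1
Σ_s f(6,s) = 63
P = 63/64 = 63/64

Answer: 63/64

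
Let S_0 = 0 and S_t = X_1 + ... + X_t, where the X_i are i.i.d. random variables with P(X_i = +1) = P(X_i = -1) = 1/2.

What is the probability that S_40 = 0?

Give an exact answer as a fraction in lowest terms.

To return to 0 after 40 steps: need exactly 20 steps of +1 and 20 of -1.
Favorable paths: C(40,20) = 137846528820
Total paths: 2^40 = 1099511627776
P = 137846528820/1099511627776 = 34461632205/274877906944

Answer: 34461632205/274877906944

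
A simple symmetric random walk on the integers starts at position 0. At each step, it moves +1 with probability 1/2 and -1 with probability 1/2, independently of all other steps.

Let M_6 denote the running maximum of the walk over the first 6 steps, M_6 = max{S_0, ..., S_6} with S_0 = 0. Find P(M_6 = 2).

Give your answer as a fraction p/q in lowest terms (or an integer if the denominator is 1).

Answer: 15/64

Derivation:
Let M_6 = max(S_0,...,S_6). Use the reflection principle: for j ≥ 1, #{paths with M_6 ≥ j} = #{S_6 ≥ j} + #{S_6 ≥ j+1}.
By reflection, #{M_6 ≥ 2} = #{S_6 ≥ 2} + #{S_6 ≥ 3} = 22 + 7 = 29.
#{M_6 ≥ 3} = #{S_6 ≥ 3} + #{S_6 ≥ 4} = 7 + 7 = 14.
#{M_6 = 2} = 29 - 14 = 15.
P(M_6 = 2) = 15/64 = 15/64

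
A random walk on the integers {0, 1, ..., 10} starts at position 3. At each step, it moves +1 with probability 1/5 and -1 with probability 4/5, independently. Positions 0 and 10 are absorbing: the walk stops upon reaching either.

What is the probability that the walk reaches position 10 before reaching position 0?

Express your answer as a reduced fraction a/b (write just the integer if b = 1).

Biased walk: p = 1/5, q = 4/5, r = q/p = 4
Gambler's ruin: P(hit 10 before 0 | start at 3) = (1 - r^a)/(1 - r^N)
r^3 = 64; r^10 = 1048576
P = (1 - 64) / (1 - 1048576) = -63 / -1048575 = 21/349525

Answer: 21/349525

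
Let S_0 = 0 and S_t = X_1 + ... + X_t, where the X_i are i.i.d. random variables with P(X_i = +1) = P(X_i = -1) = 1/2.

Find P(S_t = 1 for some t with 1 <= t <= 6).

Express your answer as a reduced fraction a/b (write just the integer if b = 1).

Answer: 11/16

Derivation:
Count via complement. Let g(t,s) = #length-t paths at position s with S_1..S_t all ≠ 1.
g(t,s) = g(t-1,s-1) + g(t-1,s+1) for s ≠ 1; g(t,1) = 0.
t=0: g(0,0)=1
t=1: g(1,-1)=1
t=2: g(2,-2)=1 g(2,0)=1
t=3: g(3,-3)=1 g(3,-1)=2
t=4: g(4,-4)=1 g(4,-2)=3 g(4,0)=2
t=5: g(5,-5)=1 g(5,-3)=4 g(5,-1)=5
t=6: g(6,-6)=1 g(6,-4)=5 g(6,-2)=9 g(6,0)=5
Paths never hitting 1: Σ_s g(6,s) = 20
Paths hitting 1: 2^6 - 20 = 44
P = 44/64 = 11/16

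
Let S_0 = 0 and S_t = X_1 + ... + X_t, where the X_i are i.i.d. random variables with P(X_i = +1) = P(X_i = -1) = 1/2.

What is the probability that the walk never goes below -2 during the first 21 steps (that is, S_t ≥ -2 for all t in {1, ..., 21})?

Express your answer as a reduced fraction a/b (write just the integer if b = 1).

Let f(t,s) = #length-t paths at position s with S_1..S_t all ≥ -2.
f(t,s) = f(t-1,s-1) + f(t-1,s+1) for s ≥ -2; f(t,s) = 0 for s < -2.
t=0: f(0,0)=1
t=1: f(1,-1)=1 f(1,1)=1
t=2: f(2,-2)=1 f(2,0)=2 f(2,2)=1
t=3: f(3,-1)=3 f(3,1)=3 f(3,3)=1
t=4: f(4,-2)=3 f(4,0)=6 f(4,2)=4 f(4,4)=1
t=5: f(5,-1)=9 f(5,1)=10 f(5,3)=5 f(5,5)=1
t=6: f(6,-2)=9 f(6,0)=19 f(6,2)=15 f(6,4)=6 f(6,6)=1
t=7: f(7,-1)=28 f(7,1)=34 f(7,3)=21 f(7,5)=7 f(7,7)=1
t=8: f(8,-2)=28 f(8,0)=62 f(8,2)=55 f(8,4)=28 f(8,6)=8 f(8,8)=1
t=9: f(9,-1)=90 f(9,1)=117 f(9,3)=83 f(9,5)=36 f(9,7)=9 f(9,9)=1
t=10: f(10,-2)=90 f(10,0)=207 f(10,2)=200 f(10,4)=119 f(10,6)=45 f(10,8)=10 f(10,10)=1
t=11: f(11,-1)=297 f(11,1)=407 f(11,3)=319 f(11,5)=164 f(11,7)=55 f(11,9)=11 f(11,11)=1
t=12: f(12,-2)=297 f(12,0)=704 f(12,2)=726 f(12,4)=483 f(12,6)=219 f(12,8)=66 f(12,10)=12 f(12,12)=1
t=13: f(13,-1)=1001 f(13,1)=1430 f(13,3)=1209 f(13,5)=702 f(13,7)=285 f(13,9)=78 f(13,11)=13 f(13,13)=1
t=14: f(14,-2)=1001 f(14,0)=2431 f(14,2)=2639 f(14,4)=1911 f(14,6)=987 f(14,8)=363 f(14,10)=91 f(14,12)=14 f(14,14)=1
t=15: f(15,-1)=3432 f(15,1)=5070 f(15,3)=4550 f(15,5)=2898 f(15,7)=1350 f(15,9)=454 f(15,11)=105 f(15,13)=15 f(15,15)=1
t=16: f(16,-2)=3432 f(16,0)=8502 f(16,2)=9620 f(16,4)=7448 f(16,6)=4248 f(16,8)=1804 f(16,10)=559 f(16,12)=120 f(16,14)=16 f(16,16)=1
t=17: f(17,-1)=11934 f(17,1)=18122 f(17,3)=17068 f(17,5)=11696 f(17,7)=6052 f(17,9)=2363 f(17,11)=679 f(17,13)=136 f(17,15)=17 f(17,17)=1
t=18: f(18,-2)=11934 f(18,0)=30056 f(18,2)=35190 f(18,4)=28764 f(18,6)=17748 f(18,8)=8415 f(18,10)=3042 f(18,12)=815 f(18,14)=153 f(18,16)=18 f(18,18)=1
t=19: f(19,-1)=41990 f(19,1)=65246 f(19,3)=63954 f(19,5)=46512 f(19,7)=26163 f(19,9)=11457 f(19,11)=3857 f(19,13)=968 f(19,15)=171 f(19,17)=19 f(19,19)=1
t=20: f(20,-2)=41990 f(20,0)=107236 f(20,2)=129200 f(20,4)=110466 f(20,6)=72675 f(20,8)=37620 f(20,10)=15314 f(20,12)=4825 f(20,14)=1139 f(20,16)=190 f(20,18)=20 f(20,20)=1
t=21: f(21,-1)=149226 f(21,1)=236436 f(21,3)=239666 f(21,5)=183141 f(21,7)=110295 f(21,9)=52934 f(21,11)=20139 f(21,13)=5964 f(21,15)=1329 f(21,17)=210 f(21,19)=21 f(21,21)=1
Σ_s f(21,s) = 999362
P = 999362/2097152 = 499681/1048576

Answer: 499681/1048576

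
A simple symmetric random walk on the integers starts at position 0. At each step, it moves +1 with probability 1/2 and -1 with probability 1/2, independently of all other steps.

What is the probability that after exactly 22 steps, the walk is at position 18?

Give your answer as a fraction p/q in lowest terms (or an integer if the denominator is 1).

To reach position 18 after 22 steps: need 20 steps of +1 and 2 of -1.
Favorable paths: C(22,20) = 231
Total paths: 2^22 = 4194304
P = 231/4194304 = 231/4194304

Answer: 231/4194304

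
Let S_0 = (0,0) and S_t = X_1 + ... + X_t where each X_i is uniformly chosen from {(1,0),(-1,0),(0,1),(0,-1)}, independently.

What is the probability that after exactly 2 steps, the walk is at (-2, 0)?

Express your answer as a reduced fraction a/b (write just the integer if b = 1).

Answer: 1/16

Derivation:
Let h be the number of horizontal steps (so 2-h are vertical). To end at (-2,0) need (h-2)/2 right-steps and ((2-h)+0)/2 up-steps.
Sum over h with 2 ≤ h ≤ 2, h ≡ 0 (mod 2), 2-h ≡ 0 (mod 2):
h=2: C(2,2)·C(2,0)·C(0,0) = 1·1·1 = 1
Total favorable: 1
Total paths: 4^2 = 16
P = 1/16 = 1/16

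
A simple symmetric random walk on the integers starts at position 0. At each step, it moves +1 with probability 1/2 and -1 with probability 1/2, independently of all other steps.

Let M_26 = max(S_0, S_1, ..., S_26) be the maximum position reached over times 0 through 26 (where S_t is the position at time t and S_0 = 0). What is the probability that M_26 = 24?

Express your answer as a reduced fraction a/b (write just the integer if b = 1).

Answer: 13/33554432

Derivation:
Let M_26 = max(S_0,...,S_26). Use the reflection principle: for j ≥ 1, #{paths with M_26 ≥ j} = #{S_26 ≥ j} + #{S_26 ≥ j+1}.
By reflection, #{M_26 ≥ 24} = #{S_26 ≥ 24} + #{S_26 ≥ 25} = 27 + 1 = 28.
#{M_26 ≥ 25} = #{S_26 ≥ 25} + #{S_26 ≥ 26} = 1 + 1 = 2.
#{M_26 = 24} = 28 - 2 = 26.
P(M_26 = 24) = 26/67108864 = 13/33554432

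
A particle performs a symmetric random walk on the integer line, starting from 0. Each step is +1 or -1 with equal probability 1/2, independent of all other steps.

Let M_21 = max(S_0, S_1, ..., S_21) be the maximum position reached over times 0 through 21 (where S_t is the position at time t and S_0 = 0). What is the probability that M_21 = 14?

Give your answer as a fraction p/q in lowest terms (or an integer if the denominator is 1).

Answer: 665/1048576

Derivation:
Let M_21 = max(S_0,...,S_21). Use the reflection principle: for j ≥ 1, #{paths with M_21 ≥ j} = #{S_21 ≥ j} + #{S_21 ≥ j+1}.
By reflection, #{M_21 ≥ 14} = #{S_21 ≥ 14} + #{S_21 ≥ 15} = 1562 + 1562 = 3124.
#{M_21 ≥ 15} = #{S_21 ≥ 15} + #{S_21 ≥ 16} = 1562 + 232 = 1794.
#{M_21 = 14} = 3124 - 1794 = 1330.
P(M_21 = 14) = 1330/2097152 = 665/1048576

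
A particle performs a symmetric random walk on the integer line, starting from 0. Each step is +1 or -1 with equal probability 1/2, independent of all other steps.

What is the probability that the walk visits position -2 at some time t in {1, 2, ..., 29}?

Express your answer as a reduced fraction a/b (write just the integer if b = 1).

Answer: 23859587/33554432

Derivation:
Count via complement. Let g(t,s) = #length-t paths at position s with S_1..S_t all ≠ -2.
g(t,s) = g(t-1,s-1) + g(t-1,s+1) for s ≠ -2; g(t,-2) = 0.
t=0: g(0,0)=1
t=1: g(1,-1)=1 g(1,1)=1
t=2: g(2,0)=2 g(2,2)=1
t=3: g(3,-1)=2 g(3,1)=3 g(3,3)=1
t=4: g(4,0)=5 g(4,2)=4 g(4,4)=1
t=5: g(5,-1)=5 g(5,1)=9 g(5,3)=5 g(5,5)=1
t=6: g(6,0)=14 g(6,2)=14 g(6,4)=6 g(6,6)=1
t=7: g(7,-1)=14 g(7,1)=28 g(7,3)=20 g(7,5)=7 g(7,7)=1
t=8: g(8,0)=42 g(8,2)=48 g(8,4)=27 g(8,6)=8 g(8,8)=1
t=9: g(9,-1)=42 g(9,1)=90 g(9,3)=75 g(9,5)=35 g(9,7)=9 g(9,9)=1
t=10: g(10,0)=132 g(10,2)=165 g(10,4)=110 g(10,6)=44 g(10,8)=10 g(10,10)=1
t=11: g(11,-1)=132 g(11,1)=297 g(11,3)=275 g(11,5)=154 g(11,7)=54 g(11,9)=11 g(11,11)=1
t=12: g(12,0)=429 g(12,2)=572 g(12,4)=429 g(12,6)=208 g(12,8)=65 g(12,10)=12 g(12,12)=1
t=13: g(13,-1)=429 g(13,1)=1001 g(13,3)=1001 g(13,5)=637 g(13,7)=273 g(13,9)=77 g(13,11)=13 g(13,13)=1
t=14: g(14,0)=1430 g(14,2)=2002 g(14,4)=1638 g(14,6)=910 g(14,8)=350 g(14,10)=90 g(14,12)=14 g(14,14)=1
t=15: g(15,-1)=1430 g(15,1)=3432 g(15,3)=3640 g(15,5)=2548 g(15,7)=1260 g(15,9)=440 g(15,11)=104 g(15,13)=15 g(15,15)=1
t=16: g(16,0)=4862 g(16,2)=7072 g(16,4)=6188 g(16,6)=3808 g(16,8)=1700 g(16,10)=544 g(16,12)=119 g(16,14)=16 g(16,16)=1
t=17: g(17,-1)=4862 g(17,1)=11934 g(17,3)=13260 g(17,5)=9996 g(17,7)=5508 g(17,9)=2244 g(17,11)=663 g(17,13)=135 g(17,15)=17 g(17,17)=1
t=18: g(18,0)=16796 g(18,2)=25194 g(18,4)=23256 g(18,6)=15504 g(18,8)=7752 g(18,10)=2907 g(18,12)=798 g(18,14)=152 g(18,16)=18 g(18,18)=1
t=19: g(19,-1)=16796 g(19,1)=41990 g(19,3)=48450 g(19,5)=38760 g(19,7)=23256 g(19,9)=10659 g(19,11)=3705 g(19,13)=950 g(19,15)=170 g(19,17)=19 g(19,19)=1
t=20: g(20,0)=58786 g(20,2)=90440 g(20,4)=87210 g(20,6)=62016 g(20,8)=33915 g(20,10)=14364 g(20,12)=4655 g(20,14)=1120 g(20,16)=189 g(20,18)=20 g(20,20)=1
t=21: g(21,-1)=58786 g(21,1)=149226 g(21,3)=177650 g(21,5)=149226 g(21,7)=95931 g(21,9)=48279 g(21,11)=19019 g(21,13)=5775 g(21,15)=1309 g(21,17)=209 g(21,19)=21 g(21,21)=1
t=22: g(22,0)=208012 g(22,2)=326876 g(22,4)=326876 g(22,6)=245157 g(22,8)=144210 g(22,10)=67298 g(22,12)=24794 g(22,14)=7084 g(22,16)=1518 g(22,18)=230 g(22,20)=22 g(22,22)=1
t=23: g(23,-1)=208012 g(23,1)=534888 g(23,3)=653752 g(23,5)=572033 g(23,7)=389367 g(23,9)=211508 g(23,11)=92092 g(23,13)=31878 g(23,15)=8602 g(23,17)=1748 g(23,19)=252 g(23,21)=23 g(23,23)=1
t=24: g(24,0)=742900 g(24,2)=1188640 g(24,4)=1225785 g(24,6)=961400 g(24,8)=600875 g(24,10)=303600 g(24,12)=123970 g(24,14)=40480 g(24,16)=10350 g(24,18)=2000 g(24,20)=275 g(24,22)=24 g(24,24)=1
t=25: g(25,-1)=742900 g(25,1)=1931540 g(25,3)=2414425 g(25,5)=2187185 g(25,7)=1562275 g(25,9)=904475 g(25,11)=427570 g(25,13)=164450 g(25,15)=50830 g(25,17)=12350 g(25,19)=2275 g(25,21)=299 g(25,23)=25 g(25,25)=1
t=26: g(26,0)=2674440 g(26,2)=4345965 g(26,4)=4601610 g(26,6)=3749460 g(26,8)=2466750 g(26,10)=1332045 g(26,12)=592020 g(26,14)=215280 g(26,16)=63180 g(26,18)=14625 g(26,20)=2574 g(26,22)=324 g(26,24)=26 g(26,26)=1
t=27: g(27,-1)=2674440 g(27,1)=7020405 g(27,3)=8947575 g(27,5)=8351070 g(27,7)=6216210 g(27,9)=3798795 g(27,11)=1924065 g(27,13)=807300 g(27,15)=278460 g(27,17)=77805 g(27,19)=17199 g(27,21)=2898 g(27,23)=350 g(27,25)=27 g(27,27)=1
t=28: g(28,0)=9694845 g(28,2)=15967980 g(28,4)=17298645 g(28,6)=14567280 g(28,8)=10015005 g(28,10)=5722860 g(28,12)=2731365 g(28,14)=1085760 g(28,16)=356265 g(28,18)=95004 g(28,20)=20097 g(28,22)=3248 g(28,24)=377 g(28,26)=28 g(28,28)=1
t=29: g(29,-1)=9694845 g(29,1)=25662825 g(29,3)=33266625 g(29,5)=31865925 g(29,7)=24582285 g(29,9)=15737865 g(29,11)=8454225 g(29,13)=3817125 g(29,15)=1442025 g(29,17)=451269 g(29,19)=115101 g(29,21)=23345 g(29,23)=3625 g(29,25)=405 g(29,27)=29 g(29,29)=1
Paths never hitting -2: Σ_s g(29,s) = 155117520
Paths hitting -2: 2^29 - 155117520 = 381753392
P = 381753392/536870912 = 23859587/33554432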